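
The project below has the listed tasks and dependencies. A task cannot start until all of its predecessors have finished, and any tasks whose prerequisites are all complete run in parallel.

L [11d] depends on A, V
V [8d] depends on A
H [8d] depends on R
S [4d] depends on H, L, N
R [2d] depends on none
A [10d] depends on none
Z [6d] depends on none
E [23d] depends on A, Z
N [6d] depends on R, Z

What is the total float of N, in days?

The longest chain is A→V→L→S = 10+8+11+4 = 33; overall finish 33 days.
Longest path through N: 16 days (earliest finish 12, latest finish 29).
Float = 33 − 16 = 17.

17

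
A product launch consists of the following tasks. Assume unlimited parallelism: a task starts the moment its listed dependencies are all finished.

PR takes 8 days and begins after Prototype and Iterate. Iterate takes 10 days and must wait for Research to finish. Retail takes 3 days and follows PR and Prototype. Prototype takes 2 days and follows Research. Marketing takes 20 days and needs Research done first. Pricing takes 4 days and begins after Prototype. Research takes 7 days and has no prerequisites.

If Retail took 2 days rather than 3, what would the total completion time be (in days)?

Critical path before the change: Research→Iterate→PR→Retail = 7+10+8+3 = 28 giving 28 days.
Retail lies on that path, so at 2 days the path becomes 27 days.
The critical path is still Research→Iterate→PR→Retail; finish is now 27 days.

27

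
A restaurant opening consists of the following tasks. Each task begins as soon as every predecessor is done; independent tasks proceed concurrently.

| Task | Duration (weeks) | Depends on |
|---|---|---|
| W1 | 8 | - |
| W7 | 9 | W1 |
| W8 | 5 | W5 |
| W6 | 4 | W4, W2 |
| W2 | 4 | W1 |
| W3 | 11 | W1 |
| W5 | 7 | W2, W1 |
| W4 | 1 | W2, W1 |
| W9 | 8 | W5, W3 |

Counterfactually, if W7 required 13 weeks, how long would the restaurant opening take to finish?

27

Baseline: W1→W2→W5→W9 = 8+4+7+8 = 27 → 27 weeks.
W7 is off the critical path — its longest chain is 17 weeks, giving 10 of slack.
That remains the longest chain; total 27 weeks.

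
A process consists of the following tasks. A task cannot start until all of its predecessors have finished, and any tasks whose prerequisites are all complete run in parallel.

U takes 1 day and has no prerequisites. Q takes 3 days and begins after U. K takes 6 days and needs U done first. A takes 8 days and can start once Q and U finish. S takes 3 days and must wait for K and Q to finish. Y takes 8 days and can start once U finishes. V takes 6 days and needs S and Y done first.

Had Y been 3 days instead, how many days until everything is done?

The binding path is U→K→S→V = 1+6+3+6 = 16; finish at 16 days.
The longest path through Y is only 15 days, so Y has float 1.
That remains the longest chain; total 16 days.

16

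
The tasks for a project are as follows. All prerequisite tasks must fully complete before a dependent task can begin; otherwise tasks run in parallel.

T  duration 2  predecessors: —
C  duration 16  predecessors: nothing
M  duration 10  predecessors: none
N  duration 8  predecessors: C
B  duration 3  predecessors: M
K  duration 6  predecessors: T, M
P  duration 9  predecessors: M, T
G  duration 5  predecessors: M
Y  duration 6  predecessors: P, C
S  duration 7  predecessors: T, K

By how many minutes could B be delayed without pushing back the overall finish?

Critical path: M→P→Y = 10+9+6 = 25, so the finish is 25 minutes.
B finishes as early as 13 and must finish by 25.
Float = 25 − 13 = 12.

12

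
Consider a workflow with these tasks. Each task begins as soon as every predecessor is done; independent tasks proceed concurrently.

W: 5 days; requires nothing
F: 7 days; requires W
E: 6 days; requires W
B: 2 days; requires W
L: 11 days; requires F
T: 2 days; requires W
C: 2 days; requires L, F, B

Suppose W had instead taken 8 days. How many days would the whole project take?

As given, the longest chain is W→F→L→C = 5+7+11+2 = 25, so the finish is 25 days.
W is on the critical path; changing it to 8 makes that path 28 days.
No other chain overtakes it, so the finish is 28 days.

28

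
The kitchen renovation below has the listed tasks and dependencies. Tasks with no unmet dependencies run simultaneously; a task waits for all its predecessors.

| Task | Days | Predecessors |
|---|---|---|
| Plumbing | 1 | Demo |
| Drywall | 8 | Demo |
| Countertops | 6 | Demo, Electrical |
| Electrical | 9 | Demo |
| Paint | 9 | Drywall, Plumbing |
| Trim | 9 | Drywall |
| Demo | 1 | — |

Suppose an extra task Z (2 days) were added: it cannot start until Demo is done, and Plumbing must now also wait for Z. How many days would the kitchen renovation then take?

18

Originally the kitchen renovation takes 18 days.
With Z inserted, Plumbing now waits for max(Demo, Z).
New critical path: Demo→Drywall→Paint = 1+8+9 = 18 ⇒ 18 days.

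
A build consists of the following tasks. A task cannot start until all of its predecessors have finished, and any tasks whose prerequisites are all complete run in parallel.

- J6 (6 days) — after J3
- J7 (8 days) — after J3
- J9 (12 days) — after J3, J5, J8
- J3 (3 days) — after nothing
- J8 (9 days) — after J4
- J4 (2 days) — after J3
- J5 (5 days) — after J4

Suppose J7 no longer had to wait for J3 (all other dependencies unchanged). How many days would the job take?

26

With the dependency in place, J3→J4→J8→J9 = 3+2+9+12 = 26 sets the finish at 26 days.
Without J3→J7, J7's earliest start moves from 3 to 0.
New critical path: J3→J4→J8→J9 = 3+2+9+12 = 26 ⇒ 26 days.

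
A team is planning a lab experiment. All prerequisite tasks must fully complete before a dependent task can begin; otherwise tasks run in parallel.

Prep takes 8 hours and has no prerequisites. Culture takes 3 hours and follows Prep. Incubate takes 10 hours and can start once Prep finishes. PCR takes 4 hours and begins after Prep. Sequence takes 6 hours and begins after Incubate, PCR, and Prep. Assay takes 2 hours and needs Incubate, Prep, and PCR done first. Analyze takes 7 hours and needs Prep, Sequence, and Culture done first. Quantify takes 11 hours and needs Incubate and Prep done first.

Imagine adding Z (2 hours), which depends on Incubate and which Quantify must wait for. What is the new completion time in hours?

31

Originally the lab experiment takes 31 hours.
With Z inserted, Quantify now waits for max(Incubate, Prep, Z).
New critical path: Prep→Incubate→Z→Quantify = 8+10+2+11 = 31 ⇒ 31 hours.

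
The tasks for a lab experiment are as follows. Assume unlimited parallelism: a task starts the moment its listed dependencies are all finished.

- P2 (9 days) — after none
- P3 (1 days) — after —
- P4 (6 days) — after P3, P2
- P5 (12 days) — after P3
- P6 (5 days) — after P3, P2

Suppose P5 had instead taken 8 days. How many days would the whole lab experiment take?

15

Critical path before the change: P2→P4 = 9+6 = 15 giving 15 days.
The longest path through P5 is only 13 days, so P5 has float 2.
That remains the longest chain; total 15 days.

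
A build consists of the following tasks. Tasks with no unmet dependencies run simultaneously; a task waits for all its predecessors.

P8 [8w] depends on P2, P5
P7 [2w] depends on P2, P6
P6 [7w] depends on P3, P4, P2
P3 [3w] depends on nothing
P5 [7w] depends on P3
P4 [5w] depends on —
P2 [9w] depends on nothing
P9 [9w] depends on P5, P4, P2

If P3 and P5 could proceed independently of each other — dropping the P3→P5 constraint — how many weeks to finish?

18

Before: longest chain P3→P5→P9 = 3+7+9 = 19, finish 19.
Without P3→P5, P5's earliest start moves from 3 to 0.
New critical path: P2→P6→P7 = 9+7+2 = 18 ⇒ 18 weeks.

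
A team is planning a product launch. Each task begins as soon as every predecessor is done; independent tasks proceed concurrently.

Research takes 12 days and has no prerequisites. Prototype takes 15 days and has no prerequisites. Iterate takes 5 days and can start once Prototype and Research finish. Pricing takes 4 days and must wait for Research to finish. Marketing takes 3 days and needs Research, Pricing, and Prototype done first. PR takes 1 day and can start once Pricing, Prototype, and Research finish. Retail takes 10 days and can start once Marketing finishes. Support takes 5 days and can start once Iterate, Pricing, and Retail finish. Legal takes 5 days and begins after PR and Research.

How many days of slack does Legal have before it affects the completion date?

Critical path: Research→Pricing→Marketing→Retail→Support = 12+4+3+10+5 = 34, so the finish is 34 days.
Legal finishes as early as 22 and must finish by 34.
Slack of Legal = 29 − 17 = 12 days.

12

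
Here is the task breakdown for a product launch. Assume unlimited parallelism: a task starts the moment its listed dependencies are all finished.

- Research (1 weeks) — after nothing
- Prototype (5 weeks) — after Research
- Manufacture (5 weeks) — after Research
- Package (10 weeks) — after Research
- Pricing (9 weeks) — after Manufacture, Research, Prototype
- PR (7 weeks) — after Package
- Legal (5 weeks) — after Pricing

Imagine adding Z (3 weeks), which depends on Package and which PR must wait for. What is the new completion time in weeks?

21

Originally the job takes 20 weeks.
With Z inserted, PR now waits for max(Package, Z).
New critical path: Research→Package→Z→PR = 1+10+3+7 = 21 ⇒ 21 weeks.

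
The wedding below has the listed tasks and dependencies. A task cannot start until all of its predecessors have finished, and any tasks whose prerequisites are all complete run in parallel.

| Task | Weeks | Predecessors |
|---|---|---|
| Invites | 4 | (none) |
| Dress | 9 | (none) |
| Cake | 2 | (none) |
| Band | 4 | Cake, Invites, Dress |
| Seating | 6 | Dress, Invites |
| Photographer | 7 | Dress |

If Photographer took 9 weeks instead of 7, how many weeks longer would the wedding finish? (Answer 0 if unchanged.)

2

Baseline: Dress→Photographer = 9+7 = 16 → 16 weeks.
Since Photographer is critical, the +2 change carries straight to that chain (now 18 weeks).
The critical path is still Dress→Photographer; finish is now 18 weeks.
Change in finish: 18 − 16 = +2 weeks.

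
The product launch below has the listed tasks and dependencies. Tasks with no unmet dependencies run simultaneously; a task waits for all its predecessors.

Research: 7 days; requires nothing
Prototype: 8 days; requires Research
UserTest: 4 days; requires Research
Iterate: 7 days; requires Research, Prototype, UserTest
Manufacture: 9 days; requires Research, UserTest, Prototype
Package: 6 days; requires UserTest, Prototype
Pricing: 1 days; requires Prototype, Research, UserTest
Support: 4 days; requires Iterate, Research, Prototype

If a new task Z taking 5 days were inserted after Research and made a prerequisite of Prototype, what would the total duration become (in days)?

Originally the schedule takes 26 days.
With Z inserted, Prototype now waits for max(Research, Z).
New critical path: Research→Z→Prototype→Iterate→Support = 7+5+8+7+4 = 31 ⇒ 31 days.

31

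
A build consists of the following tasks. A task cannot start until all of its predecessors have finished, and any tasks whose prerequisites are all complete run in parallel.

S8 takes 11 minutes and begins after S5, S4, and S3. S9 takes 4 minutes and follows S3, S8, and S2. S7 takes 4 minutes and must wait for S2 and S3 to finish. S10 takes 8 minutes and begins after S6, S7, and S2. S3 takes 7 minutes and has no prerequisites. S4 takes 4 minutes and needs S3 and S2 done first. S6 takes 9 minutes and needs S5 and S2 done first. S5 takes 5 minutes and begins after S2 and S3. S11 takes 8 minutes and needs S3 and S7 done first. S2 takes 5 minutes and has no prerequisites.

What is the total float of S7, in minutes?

10

Critical path: S3→S5→S6→S10 = 7+5+9+8 = 29, so the finish is 29 minutes.
Longest path through S7: 19 minutes (earliest finish 11, latest finish 21).
Float = 29 − 19 = 10.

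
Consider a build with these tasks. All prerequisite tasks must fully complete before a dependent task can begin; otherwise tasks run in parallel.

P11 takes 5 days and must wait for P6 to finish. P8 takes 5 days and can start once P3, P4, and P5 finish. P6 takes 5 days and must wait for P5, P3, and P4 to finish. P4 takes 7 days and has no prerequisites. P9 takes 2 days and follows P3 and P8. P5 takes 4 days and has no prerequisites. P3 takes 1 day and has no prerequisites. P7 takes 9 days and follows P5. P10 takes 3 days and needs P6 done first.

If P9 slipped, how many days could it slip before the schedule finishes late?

The longest chain is P4→P6→P11 = 7+5+5 = 17; overall finish 17 days.
Longest path through P9: 14 days (earliest finish 14, latest finish 17).
Slack of P9 = 15 − 12 = 3 days.

3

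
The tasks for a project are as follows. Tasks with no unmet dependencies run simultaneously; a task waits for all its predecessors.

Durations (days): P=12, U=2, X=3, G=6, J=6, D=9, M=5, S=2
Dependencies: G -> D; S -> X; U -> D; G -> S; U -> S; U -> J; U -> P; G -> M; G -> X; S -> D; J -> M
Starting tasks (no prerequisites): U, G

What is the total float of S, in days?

0

The longest chain is G→S→D = 6+2+9 = 17; overall finish 17 days.
Longest path through S: 17 days (earliest finish 8, latest finish 8).
Slack of S = 6 − 6 = 0 days.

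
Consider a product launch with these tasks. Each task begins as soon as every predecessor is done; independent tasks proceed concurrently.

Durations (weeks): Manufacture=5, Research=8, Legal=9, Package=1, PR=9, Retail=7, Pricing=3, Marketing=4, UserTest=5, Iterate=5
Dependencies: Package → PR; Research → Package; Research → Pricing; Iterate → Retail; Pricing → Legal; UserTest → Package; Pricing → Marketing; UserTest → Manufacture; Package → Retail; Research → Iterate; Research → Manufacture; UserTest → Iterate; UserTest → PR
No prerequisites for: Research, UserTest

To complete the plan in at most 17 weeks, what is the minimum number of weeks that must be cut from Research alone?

3

Current finish: 20 weeks; target: 17.
Research is on every critical path, so each week cut from Research cuts the finish by one (this holds down to a finish of 17).
Need 20 − 17 = 3 weeks off Research → Research becomes 5 weeks, finish becomes 17.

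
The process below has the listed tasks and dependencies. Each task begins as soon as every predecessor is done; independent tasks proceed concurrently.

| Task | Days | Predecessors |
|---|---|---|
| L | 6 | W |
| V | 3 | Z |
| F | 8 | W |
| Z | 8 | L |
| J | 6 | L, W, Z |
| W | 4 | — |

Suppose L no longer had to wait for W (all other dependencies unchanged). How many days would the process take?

20

Original critical path: W→L→Z→J = 4+6+8+6 = 24 ⇒ 24 days.
Without W→L, L's earliest start moves from 4 to 0.
The longest chain is now L→Z→J = 6+8+6 = 20, so the process takes 20 days.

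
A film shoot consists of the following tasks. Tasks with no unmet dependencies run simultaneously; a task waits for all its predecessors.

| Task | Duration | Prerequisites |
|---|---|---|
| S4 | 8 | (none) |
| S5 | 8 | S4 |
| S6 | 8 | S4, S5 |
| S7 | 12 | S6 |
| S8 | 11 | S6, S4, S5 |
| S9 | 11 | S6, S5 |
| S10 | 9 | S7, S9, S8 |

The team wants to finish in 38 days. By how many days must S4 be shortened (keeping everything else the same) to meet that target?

Current finish: 45 days; target: 38.
S4 is on every critical path, so each day cut from S4 cuts the finish by one (this holds down to a finish of 38).
Need 45 − 38 = 7 days off S4 → S4 becomes 1 day, finish becomes 38.

7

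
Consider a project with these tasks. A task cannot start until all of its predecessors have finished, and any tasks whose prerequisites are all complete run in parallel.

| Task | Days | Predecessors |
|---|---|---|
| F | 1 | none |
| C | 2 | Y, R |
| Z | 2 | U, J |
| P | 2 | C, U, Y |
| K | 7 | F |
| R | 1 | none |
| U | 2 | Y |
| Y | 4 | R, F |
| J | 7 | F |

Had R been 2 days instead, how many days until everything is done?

The binding path is F→J→Z = 1+7+2 = 10; finish at 10 days.
R is off the critical path — its longest chain is 9 days, giving 1 of slack.
The critical path is still F→J→Z; finish is now 10 days.

10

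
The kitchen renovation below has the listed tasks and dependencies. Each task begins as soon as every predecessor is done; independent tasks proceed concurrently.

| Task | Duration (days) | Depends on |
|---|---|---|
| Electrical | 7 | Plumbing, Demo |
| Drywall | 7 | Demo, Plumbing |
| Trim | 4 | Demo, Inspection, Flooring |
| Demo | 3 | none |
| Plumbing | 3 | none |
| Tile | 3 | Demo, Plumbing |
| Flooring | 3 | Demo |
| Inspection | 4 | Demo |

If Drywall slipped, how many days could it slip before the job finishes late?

Critical path: Demo→Inspection→Trim = 3+4+4 = 11, so the finish is 11 days.
The longest chain containing Drywall totals 10 days.
So Drywall can slip 11 − 10 = 1 day.

1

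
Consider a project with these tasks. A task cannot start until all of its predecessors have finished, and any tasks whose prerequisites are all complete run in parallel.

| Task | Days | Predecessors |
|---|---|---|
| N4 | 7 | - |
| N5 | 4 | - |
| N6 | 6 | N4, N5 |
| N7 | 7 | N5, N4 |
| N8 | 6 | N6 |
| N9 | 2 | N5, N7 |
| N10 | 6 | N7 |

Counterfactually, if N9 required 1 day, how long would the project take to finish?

20

Baseline: N4→N7→N10 = 7+7+6 = 20 → 20 days.
The longest path through N9 is only 16 days, so N9 has float 4.
That remains the longest chain; total 20 days.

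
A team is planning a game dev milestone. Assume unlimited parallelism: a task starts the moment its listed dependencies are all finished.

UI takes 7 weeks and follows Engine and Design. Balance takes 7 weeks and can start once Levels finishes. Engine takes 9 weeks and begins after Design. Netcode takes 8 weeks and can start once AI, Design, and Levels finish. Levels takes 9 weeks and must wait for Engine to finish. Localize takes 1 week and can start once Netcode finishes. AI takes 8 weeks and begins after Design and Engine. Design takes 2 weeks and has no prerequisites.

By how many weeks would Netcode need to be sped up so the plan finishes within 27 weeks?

2

Current finish: 29 weeks; target: 27.
Netcode is on every critical path, so each week cut from Netcode cuts the finish by one (this holds down to a finish of 27).
Need 29 − 27 = 2 weeks off Netcode → Netcode becomes 6 weeks, finish becomes 27.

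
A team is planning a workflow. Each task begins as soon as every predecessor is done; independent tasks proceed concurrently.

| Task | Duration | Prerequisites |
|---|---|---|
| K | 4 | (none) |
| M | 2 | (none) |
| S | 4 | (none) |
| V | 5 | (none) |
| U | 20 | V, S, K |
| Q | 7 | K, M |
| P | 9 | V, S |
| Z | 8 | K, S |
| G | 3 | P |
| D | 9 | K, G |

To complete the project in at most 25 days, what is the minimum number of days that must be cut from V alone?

1

Current finish: 26 days; target: 25.
V is on every critical path, so each day cut from V cuts the finish by one (this holds down to a finish of 25).
Need 26 − 25 = 1 day off V → V becomes 4 days, finish becomes 25.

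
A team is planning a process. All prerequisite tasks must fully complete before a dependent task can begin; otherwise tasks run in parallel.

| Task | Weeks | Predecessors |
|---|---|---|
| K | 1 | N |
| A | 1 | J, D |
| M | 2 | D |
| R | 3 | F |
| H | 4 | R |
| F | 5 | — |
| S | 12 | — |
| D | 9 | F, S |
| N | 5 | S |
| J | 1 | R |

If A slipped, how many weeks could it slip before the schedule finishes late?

The longest chain is S→D→M = 12+9+2 = 23; overall finish 23 weeks.
The longest chain containing A totals 22 weeks.
So A can slip 23 − 22 = 1 week.

1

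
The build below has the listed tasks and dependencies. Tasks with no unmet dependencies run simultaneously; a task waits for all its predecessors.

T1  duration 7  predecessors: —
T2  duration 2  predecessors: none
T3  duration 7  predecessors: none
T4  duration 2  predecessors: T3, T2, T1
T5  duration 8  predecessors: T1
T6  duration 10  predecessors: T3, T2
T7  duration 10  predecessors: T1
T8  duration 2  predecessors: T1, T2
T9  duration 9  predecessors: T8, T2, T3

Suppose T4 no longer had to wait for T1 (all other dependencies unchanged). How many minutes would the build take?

18

With the dependency in place, T1→T8→T9 = 7+2+9 = 18 sets the finish at 18 minutes.
Dropping T1→T4 doesn't change T4's earliest start (7); another predecessor still binds.
New critical path: T1→T8→T9 = 7+2+9 = 18 ⇒ 18 minutes.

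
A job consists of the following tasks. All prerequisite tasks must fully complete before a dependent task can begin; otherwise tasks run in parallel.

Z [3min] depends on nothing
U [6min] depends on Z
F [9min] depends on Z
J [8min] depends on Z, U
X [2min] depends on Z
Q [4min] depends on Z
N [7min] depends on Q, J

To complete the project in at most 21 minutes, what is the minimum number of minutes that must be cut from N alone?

3

Current finish: 24 minutes; target: 21.
N is on every critical path, so each minute cut from N cuts the finish by one (this holds down to a finish of 18).
Need 24 − 21 = 3 minutes off N → N becomes 4 minutes, finish becomes 21.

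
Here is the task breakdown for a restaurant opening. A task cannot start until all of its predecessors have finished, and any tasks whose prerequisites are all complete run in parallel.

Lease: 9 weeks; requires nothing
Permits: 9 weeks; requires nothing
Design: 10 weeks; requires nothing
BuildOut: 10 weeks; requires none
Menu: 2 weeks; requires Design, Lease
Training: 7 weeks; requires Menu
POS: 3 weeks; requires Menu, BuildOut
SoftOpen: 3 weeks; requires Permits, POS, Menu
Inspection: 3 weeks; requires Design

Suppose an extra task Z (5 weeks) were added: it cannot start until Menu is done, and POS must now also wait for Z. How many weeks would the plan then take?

23

Originally the plan takes 19 weeks.
With Z inserted, POS now waits for max(Menu, BuildOut, Z).
New critical path: Design→Menu→Z→POS→SoftOpen = 10+2+5+3+3 = 23 ⇒ 23 weeks.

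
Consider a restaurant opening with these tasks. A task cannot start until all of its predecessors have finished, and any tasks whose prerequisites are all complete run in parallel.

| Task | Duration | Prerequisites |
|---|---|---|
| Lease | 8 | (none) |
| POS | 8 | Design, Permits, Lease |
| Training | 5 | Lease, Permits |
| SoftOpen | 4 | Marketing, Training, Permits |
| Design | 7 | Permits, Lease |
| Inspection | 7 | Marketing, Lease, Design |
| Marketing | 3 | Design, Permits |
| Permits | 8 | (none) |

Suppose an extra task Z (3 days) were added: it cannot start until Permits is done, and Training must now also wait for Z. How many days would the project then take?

25

Originally the project takes 25 days.
With Z inserted, Training now waits for max(Lease, Permits, Z).
New critical path: Lease→Design→Marketing→Inspection = 8+7+3+7 = 25 ⇒ 25 days.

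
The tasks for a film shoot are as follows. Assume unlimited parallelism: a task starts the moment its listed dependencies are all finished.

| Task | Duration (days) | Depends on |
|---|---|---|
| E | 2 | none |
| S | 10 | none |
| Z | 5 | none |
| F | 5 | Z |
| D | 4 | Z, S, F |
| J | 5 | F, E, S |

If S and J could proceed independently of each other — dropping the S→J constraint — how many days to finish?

15

With the dependency in place, S→J = 10+5 = 15 sets the finish at 15 days.
Dropping S→J doesn't change J's earliest start (10); another predecessor still binds.
After: Z→F→J = 5+5+5 = 15 → 15 days.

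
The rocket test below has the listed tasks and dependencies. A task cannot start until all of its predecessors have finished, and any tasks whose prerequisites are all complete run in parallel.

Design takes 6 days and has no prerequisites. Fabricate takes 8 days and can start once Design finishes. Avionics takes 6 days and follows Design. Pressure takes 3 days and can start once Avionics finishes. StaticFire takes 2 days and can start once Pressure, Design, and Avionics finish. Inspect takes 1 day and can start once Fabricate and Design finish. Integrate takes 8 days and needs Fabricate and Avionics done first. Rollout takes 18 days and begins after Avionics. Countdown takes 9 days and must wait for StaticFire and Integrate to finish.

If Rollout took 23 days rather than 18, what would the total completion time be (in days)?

35

Critical path before the change: Design→Fabricate→Integrate→Countdown = 6+8+8+9 = 31 giving 31 days.
Rollout is off the critical path — its longest chain is 30 days, giving 1 of slack.
Now Design→Avionics→Rollout = 6+6+23 = 35 is longest, so the finish becomes 35 days.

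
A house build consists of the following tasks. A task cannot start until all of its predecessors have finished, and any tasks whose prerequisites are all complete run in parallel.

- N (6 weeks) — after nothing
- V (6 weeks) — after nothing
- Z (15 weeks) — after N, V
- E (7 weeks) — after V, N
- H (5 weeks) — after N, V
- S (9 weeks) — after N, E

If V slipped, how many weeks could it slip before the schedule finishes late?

The longest chain is N→E→S = 6+7+9 = 22; overall finish 22 weeks.
V finishes as early as 6 and must finish by 6.
Slack of V = 0 − 0 = 0 weeks.

0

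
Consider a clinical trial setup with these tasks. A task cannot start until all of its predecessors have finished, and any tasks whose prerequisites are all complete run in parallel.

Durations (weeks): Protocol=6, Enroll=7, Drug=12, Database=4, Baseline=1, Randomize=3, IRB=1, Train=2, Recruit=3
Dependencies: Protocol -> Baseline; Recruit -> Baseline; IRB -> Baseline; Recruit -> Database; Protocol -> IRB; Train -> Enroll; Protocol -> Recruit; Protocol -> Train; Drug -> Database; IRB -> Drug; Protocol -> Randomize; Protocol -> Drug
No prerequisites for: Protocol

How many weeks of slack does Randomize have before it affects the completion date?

14

Critical path: Protocol→IRB→Drug→Database = 6+1+12+4 = 23, so the finish is 23 weeks.
Randomize finishes as early as 9 and must finish by 23.
So Randomize can slip 23 − 9 = 14 weeks.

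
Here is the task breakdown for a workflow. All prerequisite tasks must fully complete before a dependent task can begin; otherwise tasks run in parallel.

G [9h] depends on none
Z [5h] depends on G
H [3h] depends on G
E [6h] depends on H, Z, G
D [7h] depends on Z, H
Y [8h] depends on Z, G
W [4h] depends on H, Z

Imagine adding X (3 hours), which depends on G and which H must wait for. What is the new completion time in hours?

Originally the job takes 22 hours.
With X inserted, H now waits for max(G, X).
New critical path: G→X→H→D = 9+3+3+7 = 22 ⇒ 22 hours.

22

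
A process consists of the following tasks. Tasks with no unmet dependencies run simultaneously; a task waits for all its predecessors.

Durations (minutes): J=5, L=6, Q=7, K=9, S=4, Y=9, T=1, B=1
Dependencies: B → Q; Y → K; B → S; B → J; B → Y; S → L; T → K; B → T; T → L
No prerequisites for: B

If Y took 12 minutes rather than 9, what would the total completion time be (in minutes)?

22

Critical path before the change: B→Y→K = 1+9+9 = 19 giving 19 minutes.
Y is on the critical path; changing it to 12 makes that path 22 minutes.
No other chain overtakes it, so the finish is 22 minutes.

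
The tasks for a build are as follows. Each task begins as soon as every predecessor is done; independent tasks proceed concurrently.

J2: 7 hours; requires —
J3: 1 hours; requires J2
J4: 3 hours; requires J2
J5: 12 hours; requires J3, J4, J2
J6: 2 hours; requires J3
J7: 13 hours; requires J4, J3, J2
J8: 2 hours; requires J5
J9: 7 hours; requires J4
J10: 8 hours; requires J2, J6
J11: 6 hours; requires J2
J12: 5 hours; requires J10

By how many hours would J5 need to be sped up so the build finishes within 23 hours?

1

Current finish: 24 hours; target: 23.
J5 is on every critical path, so each hour cut from J5 cuts the finish by one (this holds down to a finish of 23).
Need 24 − 23 = 1 hour off J5 → J5 becomes 11 hours, finish becomes 23.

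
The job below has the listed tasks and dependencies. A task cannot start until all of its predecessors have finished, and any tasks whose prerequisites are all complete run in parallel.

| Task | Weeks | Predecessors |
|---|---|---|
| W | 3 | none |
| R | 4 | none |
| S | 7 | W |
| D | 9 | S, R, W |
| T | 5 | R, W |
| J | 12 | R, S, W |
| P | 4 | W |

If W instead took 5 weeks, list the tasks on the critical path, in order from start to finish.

W, S, J

Baseline: W→S→J = 3+7+12 = 22 → 22 weeks.
W lies on that path, so at 5 weeks the path becomes 24 weeks.
No other chain overtakes it, so the finish is 24 weeks.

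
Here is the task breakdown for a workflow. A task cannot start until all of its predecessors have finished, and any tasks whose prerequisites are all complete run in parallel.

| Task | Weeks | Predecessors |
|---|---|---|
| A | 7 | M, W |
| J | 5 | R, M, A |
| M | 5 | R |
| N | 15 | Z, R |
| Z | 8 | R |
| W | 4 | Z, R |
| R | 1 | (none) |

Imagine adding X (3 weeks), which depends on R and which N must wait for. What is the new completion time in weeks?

25

Originally the workflow takes 25 weeks.
With X inserted, N now waits for max(Z, R, X).
New critical path: R→Z→W→A→J = 1+8+4+7+5 = 25 ⇒ 25 weeks.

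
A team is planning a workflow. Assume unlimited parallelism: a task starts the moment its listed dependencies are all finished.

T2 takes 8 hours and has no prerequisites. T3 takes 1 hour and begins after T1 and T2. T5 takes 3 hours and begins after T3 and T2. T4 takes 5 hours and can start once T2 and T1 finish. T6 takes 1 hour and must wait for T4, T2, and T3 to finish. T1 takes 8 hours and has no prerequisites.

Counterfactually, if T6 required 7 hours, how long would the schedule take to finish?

Baseline: T1→T4→T6 = 8+5+1 = 14 → 14 hours.
T6 is on the critical path; changing it to 7 makes that path 20 hours.
No other chain overtakes it, so the finish is 20 hours.

20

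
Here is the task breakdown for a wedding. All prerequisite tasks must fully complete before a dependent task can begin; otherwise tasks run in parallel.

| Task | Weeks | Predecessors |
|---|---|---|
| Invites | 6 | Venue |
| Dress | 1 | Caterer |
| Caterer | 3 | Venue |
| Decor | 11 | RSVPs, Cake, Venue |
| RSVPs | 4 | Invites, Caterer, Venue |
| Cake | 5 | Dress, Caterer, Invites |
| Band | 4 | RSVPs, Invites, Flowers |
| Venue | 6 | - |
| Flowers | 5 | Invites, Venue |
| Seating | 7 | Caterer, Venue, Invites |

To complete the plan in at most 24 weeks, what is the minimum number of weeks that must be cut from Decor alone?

4

Current finish: 28 weeks; target: 24.
Decor is on every critical path, so each week cut from Decor cuts the finish by one (this holds down to a finish of 21).
Need 28 − 24 = 4 weeks off Decor → Decor becomes 7 weeks, finish becomes 24.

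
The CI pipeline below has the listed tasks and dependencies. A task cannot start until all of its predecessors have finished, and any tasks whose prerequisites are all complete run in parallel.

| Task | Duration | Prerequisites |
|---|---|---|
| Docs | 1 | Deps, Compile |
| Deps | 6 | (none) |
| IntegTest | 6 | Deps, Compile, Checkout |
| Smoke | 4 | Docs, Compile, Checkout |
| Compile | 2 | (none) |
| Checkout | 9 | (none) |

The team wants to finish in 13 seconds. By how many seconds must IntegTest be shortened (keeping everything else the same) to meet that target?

2

Current finish: 15 seconds; target: 13.
IntegTest is on every critical path, so each second cut from IntegTest cuts the finish by one (this holds down to a finish of 13).
Need 15 − 13 = 2 seconds off IntegTest → IntegTest becomes 4 seconds, finish becomes 13.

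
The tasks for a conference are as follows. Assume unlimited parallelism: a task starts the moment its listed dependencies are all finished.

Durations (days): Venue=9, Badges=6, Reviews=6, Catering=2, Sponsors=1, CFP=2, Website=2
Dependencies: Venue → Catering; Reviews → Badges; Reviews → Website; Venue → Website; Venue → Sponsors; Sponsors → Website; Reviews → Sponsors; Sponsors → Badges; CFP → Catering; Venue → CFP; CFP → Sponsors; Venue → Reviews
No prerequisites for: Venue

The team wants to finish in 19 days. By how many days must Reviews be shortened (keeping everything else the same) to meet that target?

3

Current finish: 22 days; target: 19.
Reviews is on every critical path, so each day cut from Reviews cuts the finish by one (this holds down to a finish of 18).
Need 22 − 19 = 3 days off Reviews → Reviews becomes 3 days, finish becomes 19.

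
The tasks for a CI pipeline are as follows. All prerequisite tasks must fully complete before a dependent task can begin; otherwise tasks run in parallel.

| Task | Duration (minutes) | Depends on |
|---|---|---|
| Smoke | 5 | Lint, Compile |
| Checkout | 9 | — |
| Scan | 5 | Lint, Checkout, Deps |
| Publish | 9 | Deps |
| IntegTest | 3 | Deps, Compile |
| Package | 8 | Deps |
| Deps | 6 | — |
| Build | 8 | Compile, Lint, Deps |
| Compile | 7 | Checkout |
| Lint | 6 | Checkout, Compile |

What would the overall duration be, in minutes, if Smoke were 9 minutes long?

31

The binding path is Checkout→Compile→Lint→Build = 9+7+6+8 = 30; finish at 30 minutes.
The longest path through Smoke is only 27 minutes, so Smoke has float 3.
Now Checkout→Compile→Lint→Smoke = 9+7+6+9 = 31 is longest, so the finish becomes 31 minutes.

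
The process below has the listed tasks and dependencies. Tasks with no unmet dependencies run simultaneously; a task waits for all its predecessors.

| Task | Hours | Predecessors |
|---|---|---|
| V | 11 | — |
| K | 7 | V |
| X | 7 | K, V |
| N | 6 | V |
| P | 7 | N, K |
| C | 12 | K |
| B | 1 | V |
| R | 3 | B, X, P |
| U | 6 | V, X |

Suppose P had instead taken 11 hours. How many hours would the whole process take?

The binding path is V→K→X→U = 11+7+7+6 = 31; finish at 31 hours.
P has 3 hours of float (longest path through it is 28).
New critical path: V→K→P→R = 11+7+11+3 = 32 ⇒ 32 hours.

32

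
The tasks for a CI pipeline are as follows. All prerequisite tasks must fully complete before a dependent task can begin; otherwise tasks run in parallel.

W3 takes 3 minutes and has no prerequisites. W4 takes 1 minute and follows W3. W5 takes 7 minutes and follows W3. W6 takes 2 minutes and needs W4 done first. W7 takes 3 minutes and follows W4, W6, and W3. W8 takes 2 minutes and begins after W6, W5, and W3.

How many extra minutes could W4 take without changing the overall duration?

3

W3→W5→W8 = 3+7+2 = 12 sets the makespan at 12 minutes.
The longest chain containing W4 totals 9 minutes.
Slack of W4 = 6 − 3 = 3 minutes.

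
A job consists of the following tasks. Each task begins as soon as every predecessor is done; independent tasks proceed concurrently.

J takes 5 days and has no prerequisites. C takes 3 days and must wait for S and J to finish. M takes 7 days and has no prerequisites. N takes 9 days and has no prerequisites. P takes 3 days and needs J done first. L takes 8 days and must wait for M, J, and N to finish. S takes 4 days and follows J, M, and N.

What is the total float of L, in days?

Critical path: N→L = 9+8 = 17, so the finish is 17 days.
L finishes as early as 17 and must finish by 17.
Slack of L = 9 − 9 = 0 days.

0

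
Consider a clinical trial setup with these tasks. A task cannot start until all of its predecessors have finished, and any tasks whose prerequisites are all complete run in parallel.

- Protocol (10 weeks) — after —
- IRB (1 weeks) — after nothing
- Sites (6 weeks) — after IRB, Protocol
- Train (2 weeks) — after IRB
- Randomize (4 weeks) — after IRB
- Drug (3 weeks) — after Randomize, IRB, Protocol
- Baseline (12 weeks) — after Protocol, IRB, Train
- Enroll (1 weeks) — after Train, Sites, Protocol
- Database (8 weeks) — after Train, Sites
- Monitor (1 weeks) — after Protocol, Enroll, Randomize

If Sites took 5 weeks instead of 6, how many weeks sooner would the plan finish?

1

Critical path before the change: Protocol→Sites→Database = 10+6+8 = 24 giving 24 weeks.
Since Sites is critical, the -1 change carries straight to that chain (now 23 weeks).
No other chain overtakes it, so the finish is 23 weeks.
Change in finish: 23 − 24 = -1 weeks.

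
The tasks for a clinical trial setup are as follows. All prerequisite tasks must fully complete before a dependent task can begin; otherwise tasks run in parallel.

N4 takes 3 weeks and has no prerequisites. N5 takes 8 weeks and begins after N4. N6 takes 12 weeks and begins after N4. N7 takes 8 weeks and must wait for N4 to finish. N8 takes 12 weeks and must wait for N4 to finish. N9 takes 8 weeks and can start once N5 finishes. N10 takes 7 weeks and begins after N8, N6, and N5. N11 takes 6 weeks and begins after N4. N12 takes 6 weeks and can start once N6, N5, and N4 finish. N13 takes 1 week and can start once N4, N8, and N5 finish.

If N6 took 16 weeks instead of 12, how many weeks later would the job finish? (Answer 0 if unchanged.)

Actual critical path: N4→N6→N10 = 3+12+7 = 22 ⇒ 22 weeks.
Since N6 is critical, the +4 change carries straight to that chain (now 26 weeks).
The critical path is still N4→N6→N10; finish is now 26 weeks.
Change in finish: 26 − 22 = +4 weeks.

4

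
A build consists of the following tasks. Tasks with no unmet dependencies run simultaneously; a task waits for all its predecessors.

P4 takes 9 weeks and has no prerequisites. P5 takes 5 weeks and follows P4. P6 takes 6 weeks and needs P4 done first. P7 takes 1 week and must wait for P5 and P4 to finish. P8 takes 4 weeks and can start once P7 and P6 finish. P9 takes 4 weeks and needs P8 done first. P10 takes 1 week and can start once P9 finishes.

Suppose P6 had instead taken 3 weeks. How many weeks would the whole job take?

24

As given, the longest chain is P4→P6→P8→P9→P10 = 9+6+4+4+1 = 24, so the finish is 24 weeks.
P6 is on the critical path; changing it to 3 makes that path 21 weeks.
Now P4→P5→P7→P8→P9→P10 = 9+5+1+4+4+1 = 24 is longest, so the finish becomes 24 weeks.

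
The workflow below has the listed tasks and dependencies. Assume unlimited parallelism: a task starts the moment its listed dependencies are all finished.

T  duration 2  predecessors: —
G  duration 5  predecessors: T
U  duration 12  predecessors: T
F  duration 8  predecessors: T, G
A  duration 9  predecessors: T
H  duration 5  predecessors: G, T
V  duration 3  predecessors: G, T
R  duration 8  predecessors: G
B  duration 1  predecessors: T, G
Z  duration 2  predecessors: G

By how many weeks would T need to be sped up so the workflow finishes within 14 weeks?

Current finish: 15 weeks; target: 14.
T is on every critical path, so each week cut from T cuts the finish by one (this holds down to a finish of 14).
Need 15 − 14 = 1 week off T → T becomes 1 week, finish becomes 14.

1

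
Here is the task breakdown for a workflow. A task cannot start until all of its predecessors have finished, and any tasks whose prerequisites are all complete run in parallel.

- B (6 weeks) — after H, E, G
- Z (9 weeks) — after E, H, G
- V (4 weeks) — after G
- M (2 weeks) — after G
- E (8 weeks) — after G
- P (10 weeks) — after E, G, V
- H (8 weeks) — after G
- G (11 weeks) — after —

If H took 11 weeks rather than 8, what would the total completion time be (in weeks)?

31

Actual critical path: G→E→P = 11+8+10 = 29 ⇒ 29 weeks.
H has 1 week of float (longest path through it is 28).
The binding chain switches to G→H→Z = 11+11+9 = 31; finish 31 weeks.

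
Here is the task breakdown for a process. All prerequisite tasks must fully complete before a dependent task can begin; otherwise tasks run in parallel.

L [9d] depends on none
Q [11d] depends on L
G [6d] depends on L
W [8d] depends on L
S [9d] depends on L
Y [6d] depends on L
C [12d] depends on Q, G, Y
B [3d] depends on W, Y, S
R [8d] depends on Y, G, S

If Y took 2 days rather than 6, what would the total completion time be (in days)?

Actual critical path: L→Q→C = 9+11+12 = 32 ⇒ 32 days.
The longest path through Y is only 27 days, so Y has float 5.
No other chain overtakes it, so the finish is 32 days.

32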